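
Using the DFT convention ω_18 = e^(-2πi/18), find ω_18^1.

ω_18^1 = e^(-2πi·1/18)
= cos(-2π·1/18) + i·sin(-2π·1/18)
= cos(-2π/18) + i·sin(-2π/18)

ω_18^1 = cos(-2π/18) + i·sin(-2π/18) = 0.9397-0.3420i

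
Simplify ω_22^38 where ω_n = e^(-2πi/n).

Since ω_22^22 = 1, powers reduce modulo 22.
38 mod 22 = 16
So ω_22^38 = ω_22^16 = e^(-2πi·16/22)

ω_22^38 = ω_22^16 = -0.1423+0.9898i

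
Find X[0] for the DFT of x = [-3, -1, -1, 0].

X[0] = Σ(n=0 to 3) x[n] · ω_4^0 = Σ x[n]
= (-3) + (-1) + (-1) + (0)

X[0] = -5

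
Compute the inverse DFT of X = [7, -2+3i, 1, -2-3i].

x[n] = (1/4) Σ(k=0 to 3) X[k] · e^(2πikn/4)

Computing each x[n]:
x[0] = 1
x[1] = 0
x[2] = 3
x[3] = 3

x = [1, 0, 3, 3]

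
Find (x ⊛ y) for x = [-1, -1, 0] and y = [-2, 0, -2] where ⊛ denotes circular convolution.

(x ⊛ y)[n] = Σ(m=0 to 2) x[m] · y[(n-m) mod 3]

Computing each output sample:
(x ⊛ y)[0] = 4
(x ⊛ y)[1] = 2
(x ⊛ y)[2] = 2

x ⊛ y = [4, 2, 2]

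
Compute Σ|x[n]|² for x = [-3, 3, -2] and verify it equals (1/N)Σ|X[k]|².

Time domain:
Σ|x[n]|² = |-3|² + |3|² + |-2|² = 22.0000

Frequency domain:
(1/3)Σ|X[k]|² = (1/3)(|-2|² + |-3.5000-4.3301i|² + |-3.5000+4.3301i|²) = (1/3)·66.0000 = 22.0000

Both sides agree, confirming Parseval's theorem.

Σ|x[n]|² = (1/N)Σ|X[k]|² = 22.0000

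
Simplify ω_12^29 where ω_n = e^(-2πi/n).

Since ω_12^12 = 1, powers reduce modulo 12.
29 mod 12 = 5
So ω_12^29 = ω_12^5 = e^(-2πi·5/12)

ω_12^29 = ω_12^5 = -0.8660-0.5000i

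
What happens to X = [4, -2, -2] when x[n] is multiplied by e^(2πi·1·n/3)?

Modulation property: DFT(ω_3^(-1n)·x[n]) = X[(k-1) mod 3], so circularly shift X by 1 positions.

X[k-1] = [-2, 4, -2]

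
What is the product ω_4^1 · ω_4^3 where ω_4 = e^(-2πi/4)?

The primitive 4th roots of unity are ω_4^k for k coprime to 4: k ∈ {1, 3}
Their product equals the constant term of the cyclotomic polynomial Φ_4(x) up to sign.
For n ≥ 3, the product of all primitive nth roots of unity is 1. (For n=1 it is 1; for n=2 it is -1.)

1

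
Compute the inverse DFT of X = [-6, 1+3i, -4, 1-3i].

x[n] = (1/4) Σ(k=0 to 3) X[k] · e^(2πikn/4)

Computing each x[n]:
x[0] = -2
x[1] = -2
x[2] = -3
x[3] = 1

x = [-2, -2, -3, 1]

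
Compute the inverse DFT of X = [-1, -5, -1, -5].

x[n] = (1/4) Σ(k=0 to 3) X[k] · e^(2πikn/4)

Computing each x[n]:
x[0] = -3
x[1] = 0
x[2] = 2
x[3] = 0

x = [-3, 0, 2, 0]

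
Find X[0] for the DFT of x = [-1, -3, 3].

X[0] = Σ(n=0 to 2) x[n] · ω_3^0 = Σ x[n]
= (-1) + (-3) + (3)

X[0] = -1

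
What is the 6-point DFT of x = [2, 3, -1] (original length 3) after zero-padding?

Original 3-point DFT: [4, 1.0000-3.4641i, 1.0000+3.4641i]
Zero-padded 6-point DFT provides frequency interpolation.

DFT_6([x, 0, ...]) = [4, 4.0000-1.7321i, 1.0000-3.4641i, -2, 1.0000+3.4641i, 4.0000+1.7321i]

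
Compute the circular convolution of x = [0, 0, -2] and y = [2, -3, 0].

(x ⊛ y)[n] = Σ(m=0 to 2) x[m] · y[(n-m) mod 3]

Computing each output sample:
(x ⊛ y)[0] = 6
(x ⊛ y)[1] = 0
(x ⊛ y)[2] = -4

x ⊛ y = [6, 0, -4]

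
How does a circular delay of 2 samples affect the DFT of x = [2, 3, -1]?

Time shift by 2: X_shifted[k] = ω_3^(2k) · X[k]
Shifted x = [3, -1, 2]

DFT(x[n-2]) = [4, 2.5000+2.5981i, 2.5000-2.5981i]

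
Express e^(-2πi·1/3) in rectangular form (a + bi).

ω_3^1 = e^(-2πi·1/3)
= cos(-2π·1/3) + i·sin(-2π·1/3)
= cos(-2π/3) + i·sin(-2π/3)

ω_3^1 = cos(-2π/3) + i·sin(-2π/3) = -0.5000-0.8660i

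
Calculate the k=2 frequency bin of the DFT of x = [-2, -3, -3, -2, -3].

X[2] = Σ(n=0 to 4) x[n] · ω_5^(2n) where ω_5 = e^(-2πi/5)
= (-2)·ω_5^0 + (-3)·ω_5^2 + (-3)·ω_5^4 + (-2)·ω_5^6 + (-3)·ω_5^8

X[2] = 1.3090-0.9511i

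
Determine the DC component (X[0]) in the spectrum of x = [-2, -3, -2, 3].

X[0] = Σ(n=0 to 3) x[n] · ω_4^0 = Σ x[n]
= (-2) + (-3) + (-2) + (3)

X[0] = -4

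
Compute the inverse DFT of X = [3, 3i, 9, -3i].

x[n] = (1/4) Σ(k=0 to 3) X[k] · e^(2πikn/4)

Computing each x[n]:
x[0] = 3
x[1] = -3
x[2] = 3
x[3] = 0

x = [3, -3, 3, 0]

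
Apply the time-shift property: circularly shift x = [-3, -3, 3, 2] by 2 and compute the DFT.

Time shift by 2: X_shifted[k] = ω_4^(2k) · X[k]
Shifted x = [3, 2, -3, -3]

DFT(x[n-2]) = [-1, 6-5i, 1, 6+5i]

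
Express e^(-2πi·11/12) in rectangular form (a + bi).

ω_12^11 = e^(-2πi·11/12)
= cos(-2π·11/12) + i·sin(-2π·11/12)
= cos(-22π/12) + i·sin(-22π/12)

ω_12^11 = cos(-22π/12) + i·sin(-22π/12) = 0.8660+0.5000i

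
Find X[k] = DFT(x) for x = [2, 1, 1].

X[k] = Σ(n=0 to 2) x[n] · ω_3^(nk)
where ω_3 = e^(-2πi/3)

Computing each X[k]:
X[0] = 4
X[1] = 1
X[2] = 1

X = [4, 1, 1]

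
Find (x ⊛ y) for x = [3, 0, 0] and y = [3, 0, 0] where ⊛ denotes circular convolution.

(x ⊛ y)[n] = Σ(m=0 to 2) x[m] · y[(n-m) mod 3]

Computing each output sample:
(x ⊛ y)[0] = 9
(x ⊛ y)[1] = 0
(x ⊛ y)[2] = 0

x ⊛ y = [9, 0, 0]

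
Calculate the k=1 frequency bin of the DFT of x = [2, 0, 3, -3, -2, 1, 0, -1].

X[1] = Σ(n=0 to 7) x[n] · ω_8^(1n) where ω_8 = e^(-2πi/8)
= (2)·ω_8^0 + (0)·ω_8^1 + (3)·ω_8^2 + (-3)·ω_8^3 + (-2)·ω_8^4 + (1)·ω_8^5 + (0)·ω_8^6 + (-1)·ω_8^7

X[1] = 4.7071-0.8787i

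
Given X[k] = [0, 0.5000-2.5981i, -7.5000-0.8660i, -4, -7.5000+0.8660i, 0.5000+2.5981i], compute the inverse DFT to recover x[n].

x[n] = (1/6) Σ(k=0 to 5) X[k] · e^(2πikn/6)

Computing each x[n]:
x[0] = -3
x[1] = 3
x[2] = 1
x[3] = -2
x[4] = 0
x[5] = 1

x = [-3, 3, 1, -2, 0, 1]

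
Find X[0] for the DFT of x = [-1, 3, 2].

X[0] = Σ(n=0 to 2) x[n] · ω_3^0 = Σ x[n]
= (-1) + (3) + (2)

X[0] = 4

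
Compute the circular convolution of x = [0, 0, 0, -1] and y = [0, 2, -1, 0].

(x ⊛ y)[n] = Σ(m=0 to 3) x[m] · y[(n-m) mod 4]

Computing each output sample:
(x ⊛ y)[0] = -2
(x ⊛ y)[1] = 1
(x ⊛ y)[2] = 0
(x ⊛ y)[3] = 0

x ⊛ y = [-2, 1, 0, 0]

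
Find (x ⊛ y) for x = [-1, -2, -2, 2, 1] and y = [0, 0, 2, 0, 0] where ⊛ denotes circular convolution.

(x ⊛ y)[n] = Σ(m=0 to 4) x[m] · y[(n-m) mod 5]

Computing each output sample:
(x ⊛ y)[0] = 4
(x ⊛ y)[1] = 2
(x ⊛ y)[2] = -2
(x ⊛ y)[3] = -4
(x ⊛ y)[4] = -4

x ⊛ y = [4, 2, -2, -4, -4]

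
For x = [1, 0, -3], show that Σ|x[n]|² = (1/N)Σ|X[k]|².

Time domain:
Σ|x[n]|² = |1|² + |0|² + |-3|² = 10.0000

Frequency domain:
(1/3)Σ|X[k]|² = (1/3)(|-2|² + |2.5000-2.5981i|² + |2.5000+2.5981i|²) = (1/3)·30.0000 = 10.0000

Both sides agree, confirming Parseval's theorem.

Σ|x[n]|² = (1/N)Σ|X[k]|² = 10.0000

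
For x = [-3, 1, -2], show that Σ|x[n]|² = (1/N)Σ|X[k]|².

Time domain:
Σ|x[n]|² = |-3|² + |1|² + |-2|² = 14.0000

Frequency domain:
(1/3)Σ|X[k]|² = (1/3)(|-4|² + |-2.5000-2.5981i|² + |-2.5000+2.5981i|²) = (1/3)·42.0000 = 14.0000

Both sides agree, confirming Parseval's theorem.

Σ|x[n]|² = (1/N)Σ|X[k]|² = 14.0000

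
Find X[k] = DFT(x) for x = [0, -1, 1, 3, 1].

X[k] = Σ(n=0 to 4) x[n] · ω_5^(nk)
where ω_5 = e^(-2πi/5)

Computing each X[k]:
X[0] = 4
X[1] = -3.2361+3.0777i
X[2] = 1.2361-0.7265i
X[3] = 1.2361+0.7265i
X[4] = -3.2361-3.0777i

X = [4, -3.2361+3.0777i, 1.2361-0.7265i, 1.2361+0.7265i, -3.2361-3.0777i]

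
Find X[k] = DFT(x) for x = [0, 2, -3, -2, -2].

X[k] = Σ(n=0 to 4) x[n] · ω_5^(nk)
where ω_5 = e^(-2πi/5)

Computing each X[k]:
X[0] = -5
X[1] = 4.0451-3.2164i
X[2] = -1.5451-3.3022i
X[3] = -1.5451+3.3022i
X[4] = 4.0451+3.2164i

X = [-5, 4.0451-3.2164i, -1.5451-3.3022i, -1.5451+3.3022i, 4.0451+3.2164i]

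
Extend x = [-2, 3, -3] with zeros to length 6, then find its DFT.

Original 3-point DFT: [-2, -2.0000-5.1962i, -2.0000+5.1962i]
Zero-padded 6-point DFT provides frequency interpolation.

DFT_6([x, 0, ...]) = [-2, 1, -2.0000-5.1962i, -8, -2.0000+5.1962i, 1]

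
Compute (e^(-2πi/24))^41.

Since ω_24^24 = 1, powers reduce modulo 24.
41 mod 24 = 17
So ω_24^41 = ω_24^17 = e^(-2πi·17/24)

ω_24^41 = ω_24^17 = -0.2588+0.9659i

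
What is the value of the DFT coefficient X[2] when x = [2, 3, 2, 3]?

X[2] = Σ(n=0 to 3) x[n] · ω_4^(2n) where ω_4 = e^(-2πi/4)
= (2)·ω_4^0 + (3)·ω_4^2 + (2)·ω_4^4 + (3)·ω_4^6

X[2] = -2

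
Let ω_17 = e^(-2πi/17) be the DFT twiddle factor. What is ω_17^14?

ω_17^14 = e^(-2πi·14/17)
= cos(-2π·14/17) + i·sin(-2π·14/17)
= cos(-28π/17) + i·sin(-28π/17)

ω_17^14 = cos(-28π/17) + i·sin(-28π/17) = 0.4457+0.8952i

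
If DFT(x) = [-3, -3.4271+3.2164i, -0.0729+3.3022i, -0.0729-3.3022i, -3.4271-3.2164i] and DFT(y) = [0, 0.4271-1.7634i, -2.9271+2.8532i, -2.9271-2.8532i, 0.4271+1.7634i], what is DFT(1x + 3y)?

By linearity: DFT(1x + 3y) = 1·DFT(x) + 3·DFT(y)
= 1·[-3, -3.4271+3.2164i, -0.0729+3.3022i, -0.0729-3.3022i, -3.4271-3.2164i] + 3·[0, 0.4271-1.7634i, -2.9271+2.8532i, -2.9271-2.8532i, 0.4271+1.7634i]

Computing element-wise:
Z[0] = 1·(-3) + 3·(0) = -3
Z[1] = 1·(-3.4271+3.2164i) + 3·(0.4271-1.7634i) = -2.1458-2.0738i
Z[2] = 1·(-0.0729+3.3022i) + 3·(-2.9271+2.8532i) = -8.8542+11.8618i
Z[3] = 1·(-0.0729-3.3022i) + 3·(-2.9271-2.8532i) = -8.8542-11.8618i
Z[4] = 1·(-3.4271-3.2164i) + 3·(0.4271+1.7634i) = -2.1458+2.0738i

DFT(1x + 3y) = 1·X + 3·Y = [-3, -2.1458-2.0738i, -8.8542+11.8618i, -8.8542-11.8618i, -2.1458+2.0738i]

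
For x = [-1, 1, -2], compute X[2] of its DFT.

X[2] = Σ(n=0 to 2) x[n] · ω_3^(2n) where ω_3 = e^(-2πi/3)
= (-1)·ω_3^0 + (1)·ω_3^2 + (-2)·ω_3^4

X[2] = -0.5000+2.5981i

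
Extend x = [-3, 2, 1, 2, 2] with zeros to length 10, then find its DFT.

Original 5-point DFT: [4, -4.1910+0.5878i, -5.3090-0.9511i, -5.3090+0.9511i, -4.1910-0.5878i]
Zero-padded 10-point DFT provides frequency interpolation.

DFT_10([x, 0, ...]) = [4, -3.3090-5.2043i, -4.1910+0.5878i, -2.1910-2.0409i, -5.3090-0.9511i, -4, -5.3090+0.9511i, -2.1910+2.0409i, -4.1910-0.5878i, -3.3090+5.2043i]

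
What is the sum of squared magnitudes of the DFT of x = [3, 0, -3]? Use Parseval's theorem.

Parseval: Σ|x[n]|² = (1/N)Σ|X[k]|², so Σ|X[k]|² = N·Σ|x[n]|² = 3·18.0000

Σ|X[k]|² = N·Σ|x[n]|² = 3·18.0000 = 54.0000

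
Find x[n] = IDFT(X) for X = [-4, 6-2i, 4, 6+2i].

x[n] = (1/4) Σ(k=0 to 3) X[k] · e^(2πikn/4)

Computing each x[n]:
x[0] = 3
x[1] = -1
x[2] = -3
x[3] = -3

x = [3, -1, -3, -3]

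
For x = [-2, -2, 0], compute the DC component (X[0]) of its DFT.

X[0] = Σ(n=0 to 2) x[n] · ω_3^0 = Σ x[n]
= (-2) + (-2) + (0)

X[0] = -4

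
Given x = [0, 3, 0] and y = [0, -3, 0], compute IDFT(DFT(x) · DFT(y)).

(x ⊛ y)[n] = Σ(m=0 to 2) x[m] · y[(n-m) mod 3]

Computing each output sample:
(x ⊛ y)[0] = 0
(x ⊛ y)[1] = 0
(x ⊛ y)[2] = -9

x ⊛ y = [0, 0, -9]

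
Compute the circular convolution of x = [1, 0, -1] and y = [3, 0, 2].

(x ⊛ y)[n] = Σ(m=0 to 2) x[m] · y[(n-m) mod 3]

Computing each output sample:
(x ⊛ y)[0] = 3
(x ⊛ y)[1] = -2
(x ⊛ y)[2] = -1

x ⊛ y = [3, -2, -1]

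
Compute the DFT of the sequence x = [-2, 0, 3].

X[k] = Σ(n=0 to 2) x[n] · ω_3^(nk)
where ω_3 = e^(-2πi/3)

Computing each X[k]:
X[0] = 1
X[1] = -3.5000+2.5981i
X[2] = -3.5000-2.5981i

X = [1, -3.5000+2.5981i, -3.5000-2.5981i]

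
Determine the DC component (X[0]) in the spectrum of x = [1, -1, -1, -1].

X[0] = Σ(n=0 to 3) x[n] · ω_4^0 = Σ x[n]
= (1) + (-1) + (-1) + (-1)

X[0] = -2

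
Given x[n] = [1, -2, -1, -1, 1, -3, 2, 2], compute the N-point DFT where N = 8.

X[k] = Σ(n=0 to 7) x[n] · ω_8^(nk)
where ω_8 = e^(-2πi/8)

Computing each X[k]:
X[0] = -1
X[1] = 2.8284+4.4142i
X[2] = 1+6i
X[3] = -2.8284-1.5858i
X[4] = 7
X[5] = -2.8284+1.5858i
X[6] = 1-6i
X[7] = 2.8284-4.4142i

X = [-1, 2.8284+4.4142i, 1+6i, -2.8284-1.5858i, 7, -2.8284+1.5858i, 1-6i, 2.8284-4.4142i]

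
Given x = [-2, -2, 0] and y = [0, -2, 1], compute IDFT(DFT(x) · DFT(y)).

(x ⊛ y)[n] = Σ(m=0 to 2) x[m] · y[(n-m) mod 3]

Computing each output sample:
(x ⊛ y)[0] = -2
(x ⊛ y)[1] = 4
(x ⊛ y)[2] = 2

x ⊛ y = [-2, 4, 2]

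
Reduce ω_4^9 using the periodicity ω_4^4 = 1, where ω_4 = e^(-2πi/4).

Since ω_4^4 = 1, powers reduce modulo 4.
9 mod 4 = 1
So ω_4^9 = ω_4^1 = e^(-2πi·1/4)

ω_4^9 = ω_4^1 = -1i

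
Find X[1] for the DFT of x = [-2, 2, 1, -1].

X[1] = Σ(n=0 to 3) x[n] · ω_4^(1n) where ω_4 = e^(-2πi/4)
= (-2)·ω_4^0 + (2)·ω_4^1 + (1)·ω_4^2 + (-1)·ω_4^3

X[1] = -3-3i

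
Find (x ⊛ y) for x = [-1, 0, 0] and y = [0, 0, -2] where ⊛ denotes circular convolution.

(x ⊛ y)[n] = Σ(m=0 to 2) x[m] · y[(n-m) mod 3]

Computing each output sample:
(x ⊛ y)[0] = 0
(x ⊛ y)[1] = 0
(x ⊛ y)[2] = 2

x ⊛ y = [0, 0, 2]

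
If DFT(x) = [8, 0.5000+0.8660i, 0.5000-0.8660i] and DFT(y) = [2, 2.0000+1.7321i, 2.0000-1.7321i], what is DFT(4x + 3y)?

By linearity: DFT(4x + 3y) = 4·DFT(x) + 3·DFT(y)
= 4·[8, 0.5000+0.8660i, 0.5000-0.8660i] + 3·[2, 2.0000+1.7321i, 2.0000-1.7321i]

Computing element-wise:
Z[0] = 4·(8) + 3·(2) = 38
Z[1] = 4·(0.5000+0.8660i) + 3·(2.0000+1.7321i) = 8.0000+8.6603i
Z[2] = 4·(0.5000-0.8660i) + 3·(2.0000-1.7321i) = 8.0000-8.6603i

DFT(4x + 3y) = 4·X + 3·Y = [38, 8.0000+8.6603i, 8.0000-8.6603i]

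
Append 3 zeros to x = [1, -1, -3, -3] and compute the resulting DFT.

Original 4-point DFT: [-6, 4-2i, 2, 4+2i]
Zero-padded 7-point DFT provides frequency interpolation.

DFT_7([x, 0, ...]) = [-6, 3.7470+5.0083i, 2.0550-2.6722i, 0.6981+1.0132i, 0.6981-1.0132i, 2.0550+2.6722i, 3.7470-5.0083i]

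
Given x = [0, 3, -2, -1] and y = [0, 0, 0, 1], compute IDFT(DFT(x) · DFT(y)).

(x ⊛ y)[n] = Σ(m=0 to 3) x[m] · y[(n-m) mod 4]

Computing each output sample:
(x ⊛ y)[0] = 3
(x ⊛ y)[1] = -2
(x ⊛ y)[2] = -1
(x ⊛ y)[3] = 0

x ⊛ y = [3, -2, -1, 0]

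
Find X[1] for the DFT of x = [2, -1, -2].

X[1] = Σ(n=0 to 2) x[n] · ω_3^(1n) where ω_3 = e^(-2πi/3)
= (2)·ω_3^0 + (-1)·ω_3^1 + (-2)·ω_3^2

X[1] = 3.5000-0.8660i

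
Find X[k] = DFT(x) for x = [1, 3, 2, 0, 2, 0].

X[k] = Σ(n=0 to 5) x[n] · ω_6^(nk)
where ω_6 = e^(-2πi/6)

Computing each X[k]:
X[0] = 8
X[1] = 0.5000-2.5981i
X[2] = -2.5000-2.5981i
X[3] = 2
X[4] = -2.5000+2.5981i
X[5] = 0.5000+2.5981i

X = [8, 0.5000-2.5981i, -2.5000-2.5981i, 2, -2.5000+2.5981i, 0.5000+2.5981i]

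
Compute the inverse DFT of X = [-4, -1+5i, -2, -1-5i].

x[n] = (1/4) Σ(k=0 to 3) X[k] · e^(2πikn/4)

Computing each x[n]:
x[0] = -2
x[1] = -3
x[2] = -1
x[3] = 2

x = [-2, -3, -1, 2]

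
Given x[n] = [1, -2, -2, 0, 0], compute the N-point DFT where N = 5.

X[k] = Σ(n=0 to 4) x[n] · ω_5^(nk)
where ω_5 = e^(-2πi/5)

Computing each X[k]:
X[0] = -3
X[1] = 2.0000+3.0777i
X[2] = 2.0000-0.7265i
X[3] = 2.0000+0.7265i
X[4] = 2.0000-3.0777i

X = [-3, 2.0000+3.0777i, 2.0000-0.7265i, 2.0000+0.7265i, 2.0000-3.0777i]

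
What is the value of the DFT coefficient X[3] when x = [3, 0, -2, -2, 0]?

X[3] = Σ(n=0 to 4) x[n] · ω_5^(3n) where ω_5 = e^(-2πi/5)
= (3)·ω_5^0 + (0)·ω_5^3 + (-2)·ω_5^6 + (-2)·ω_5^9 + (0)·ω_5^12

X[3] = 1.7639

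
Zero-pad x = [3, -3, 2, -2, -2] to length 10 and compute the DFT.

Original 5-point DFT: [-2, 1.4549-1.4001i, 7.0451+4.3920i, 7.0451-4.3920i, 1.4549+1.4001i]
Zero-padded 10-point DFT provides frequency interpolation.

DFT_10([x, 0, ...]) = [-2, 3.4271+2.9389i, 1.4549-1.4001i, 0.0729+4.7553i, 7.0451+4.3920i, 8, 7.0451-4.3920i, 0.0729-4.7553i, 1.4549+1.4001i, 3.4271-2.9389i]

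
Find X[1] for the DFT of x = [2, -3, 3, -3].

X[1] = Σ(n=0 to 3) x[n] · ω_4^(1n) where ω_4 = e^(-2πi/4)
= (2)·ω_4^0 + (-3)·ω_4^1 + (3)·ω_4^2 + (-3)·ω_4^3

X[1] = -1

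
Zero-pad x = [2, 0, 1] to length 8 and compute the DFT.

Original 3-point DFT: [3, 1.5000+0.8660i, 1.5000-0.8660i]
Zero-padded 8-point DFT provides frequency interpolation.

DFT_8([x, 0, ...]) = [3, 2-1i, 1, 2+1i, 3, 2-1i, 1, 2+1i]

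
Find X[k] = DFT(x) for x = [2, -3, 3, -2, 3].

X[k] = Σ(n=0 to 4) x[n] · ω_5^(nk)
where ω_5 = e^(-2πi/5)

Computing each X[k]:
X[0] = 3
X[1] = 1.1910+2.7674i
X[2] = 2.3090+8.2820i
X[3] = 2.3090-8.2820i
X[4] = 1.1910-2.7674i

X = [3, 1.1910+2.7674i, 2.3090+8.2820i, 2.3090-8.2820i, 1.1910-2.7674i]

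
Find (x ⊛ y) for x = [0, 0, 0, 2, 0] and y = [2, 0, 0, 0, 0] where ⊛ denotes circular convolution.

(x ⊛ y)[n] = Σ(m=0 to 4) x[m] · y[(n-m) mod 5]

Computing each output sample:
(x ⊛ y)[0] = 0
(x ⊛ y)[1] = 0
(x ⊛ y)[2] = 0
(x ⊛ y)[3] = 4
(x ⊛ y)[4] = 0

x ⊛ y = [0, 0, 0, 4, 0]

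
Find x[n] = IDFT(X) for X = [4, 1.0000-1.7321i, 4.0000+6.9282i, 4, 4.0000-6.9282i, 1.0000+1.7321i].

x[n] = (1/6) Σ(k=0 to 5) X[k] · e^(2πikn/6)

Computing each x[n]:
x[0] = 3
x[1] = -2
x[2] = 3
x[3] = 1
x[4] = -2
x[5] = 1

x = [3, -2, 3, 1, -2, 1]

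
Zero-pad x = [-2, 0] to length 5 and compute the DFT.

Original 2-point DFT: [-2, -2]
Zero-padded 5-point DFT provides frequency interpolation.

DFT_5([x, 0, ...]) = [-2, -2, -2, -2, -2]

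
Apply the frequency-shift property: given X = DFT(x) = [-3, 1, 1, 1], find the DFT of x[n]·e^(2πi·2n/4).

Modulation property: DFT(ω_4^(-2n)·x[n]) = X[(k-2) mod 4], so circularly shift X by 2 positions.

X[k-2] = [1, 1, -3, 1]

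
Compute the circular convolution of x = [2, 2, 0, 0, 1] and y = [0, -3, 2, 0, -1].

(x ⊛ y)[n] = Σ(m=0 to 4) x[m] · y[(n-m) mod 5]

Computing each output sample:
(x ⊛ y)[0] = -5
(x ⊛ y)[1] = -4
(x ⊛ y)[2] = -2
(x ⊛ y)[3] = 3
(x ⊛ y)[4] = -2

x ⊛ y = [-5, -4, -2, 3, -2]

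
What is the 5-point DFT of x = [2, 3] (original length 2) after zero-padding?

Original 2-point DFT: [5, -1]
Zero-padded 5-point DFT provides frequency interpolation.

DFT_5([x, 0, ...]) = [5, 2.9271-2.8532i, -0.4271-1.7634i, -0.4271+1.7634i, 2.9271+2.8532i]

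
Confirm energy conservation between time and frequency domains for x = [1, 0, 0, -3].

Time domain:
Σ|x[n]|² = |1|² + |0|² + |0|² + |-3|² = 10.0000

Frequency domain:
(1/4)Σ|X[k]|² = (1/4)(|-2|² + |1-3i|² + |4|² + |1+3i|²) = (1/4)·40.0000 = 10.0000

Both sides agree, confirming Parseval's theorem.

Σ|x[n]|² = (1/N)Σ|X[k]|² = 10.0000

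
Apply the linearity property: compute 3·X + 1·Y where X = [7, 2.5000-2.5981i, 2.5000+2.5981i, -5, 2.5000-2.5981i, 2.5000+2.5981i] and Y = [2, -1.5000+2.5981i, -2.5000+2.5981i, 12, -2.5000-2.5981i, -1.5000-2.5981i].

By linearity: DFT(3x + 1y) = 3·DFT(x) + 1·DFT(y)
= 3·[7, 2.5000-2.5981i, 2.5000+2.5981i, -5, 2.5000-2.5981i, 2.5000+2.5981i] + 1·[2, -1.5000+2.5981i, -2.5000+2.5981i, 12, -2.5000-2.5981i, -1.5000-2.5981i]

Computing element-wise:
Z[0] = 3·(7) + 1·(2) = 23
Z[1] = 3·(2.5000-2.5981i) + 1·(-1.5000+2.5981i) = 6.0000-5.1962i
Z[2] = 3·(2.5000+2.5981i) + 1·(-2.5000+2.5981i) = 5.0000+10.3924i
Z[3] = 3·(-5) + 1·(12) = -3
Z[4] = 3·(2.5000-2.5981i) + 1·(-2.5000-2.5981i) = 5.0000-10.3924i
Z[5] = 3·(2.5000+2.5981i) + 1·(-1.5000-2.5981i) = 6.0000+5.1962i

DFT(3x + 1y) = 3·X + 1·Y = [23, 6.0000-5.1962i, 5.0000+10.3924i, -3, 5.0000-10.3924i, 6.0000+5.1962i]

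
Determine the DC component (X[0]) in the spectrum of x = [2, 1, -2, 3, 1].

X[0] = Σ(n=0 to 4) x[n] · ω_5^0 = Σ x[n]
= (2) + (1) + (-2) + (3) + (1)

X[0] = 5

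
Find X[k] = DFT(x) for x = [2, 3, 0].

X[k] = Σ(n=0 to 2) x[n] · ω_3^(nk)
where ω_3 = e^(-2πi/3)

Computing each X[k]:
X[0] = 5
X[1] = 0.5000-2.5981i
X[2] = 0.5000+2.5981i

X = [5, 0.5000-2.5981i, 0.5000+2.5981i]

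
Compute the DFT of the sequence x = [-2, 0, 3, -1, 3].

X[k] = Σ(n=0 to 4) x[n] · ω_5^(nk)
where ω_5 = e^(-2πi/5)

Computing each X[k]:
X[0] = 3
X[1] = -2.6910+0.5020i
X[2] = -3.8090+5.5676i
X[3] = -3.8090-5.5676i
X[4] = -2.6910-0.5020i

X = [3, -2.6910+0.5020i, -3.8090+5.5676i, -3.8090-5.5676i, -2.6910-0.5020i]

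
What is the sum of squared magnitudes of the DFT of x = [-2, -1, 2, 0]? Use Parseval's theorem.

Parseval: Σ|x[n]|² = (1/N)Σ|X[k]|², so Σ|X[k]|² = N·Σ|x[n]|² = 4·9.0000

Σ|X[k]|² = N·Σ|x[n]|² = 4·9.0000 = 36.0000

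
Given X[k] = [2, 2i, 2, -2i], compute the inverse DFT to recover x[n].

x[n] = (1/4) Σ(k=0 to 3) X[k] · e^(2πikn/4)

Computing each x[n]:
x[0] = 1
x[1] = -1
x[2] = 1
x[3] = 1

x = [1, -1, 1, 1]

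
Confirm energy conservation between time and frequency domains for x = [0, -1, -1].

Time domain:
Σ|x[n]|² = |0|² + |-1|² + |-1|² = 2.0000

Frequency domain:
(1/3)Σ|X[k]|² = (1/3)(|-2|² + |1|² + |1|²) = (1/3)·6.0000 = 2.0000

Both sides agree, confirming Parseval's theorem.

Σ|x[n]|² = (1/N)Σ|X[k]|² = 2.0000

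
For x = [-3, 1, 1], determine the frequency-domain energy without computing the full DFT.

Parseval: Σ|x[n]|² = (1/N)Σ|X[k]|², so Σ|X[k]|² = N·Σ|x[n]|² = 3·11.0000

Σ|X[k]|² = N·Σ|x[n]|² = 3·11.0000 = 33.0000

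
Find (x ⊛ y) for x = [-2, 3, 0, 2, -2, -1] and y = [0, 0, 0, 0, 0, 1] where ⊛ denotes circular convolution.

(x ⊛ y)[n] = Σ(m=0 to 5) x[m] · y[(n-m) mod 6]

Computing each output sample:
(x ⊛ y)[0] = 3
(x ⊛ y)[1] = 0
(x ⊛ y)[2] = 2
(x ⊛ y)[3] = -2
(x ⊛ y)[4] = -1
(x ⊛ y)[5] = -2

x ⊛ y = [3, 0, 2, -2, -1, -2]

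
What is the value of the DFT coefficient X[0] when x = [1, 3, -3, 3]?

X[0] = Σ(n=0 to 3) x[n] · ω_4^0 = Σ x[n]
= (1) + (3) + (-3) + (3)

X[0] = 4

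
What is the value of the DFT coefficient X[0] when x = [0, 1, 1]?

X[0] = Σ(n=0 to 2) x[n] · ω_3^0 = Σ x[n]
= (0) + (1) + (1)

X[0] = 2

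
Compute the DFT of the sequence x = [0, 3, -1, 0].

X[k] = Σ(n=0 to 3) x[n] · ω_4^(nk)
where ω_4 = e^(-2πi/4)

Computing each X[k]:
X[0] = 2
X[1] = 1-3i
X[2] = -4
X[3] = 1+3i

X = [2, 1-3i, -4, 1+3i]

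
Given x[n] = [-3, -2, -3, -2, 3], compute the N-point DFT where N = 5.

X[k] = Σ(n=0 to 4) x[n] · ω_5^(nk)
where ω_5 = e^(-2πi/5)

Computing each X[k]:
X[0] = -7
X[1] = 1.3541+5.3431i
X[2] = -5.3541+1.9879i
X[3] = -5.3541-1.9879i
X[4] = 1.3541-5.3431i

X = [-7, 1.3541+5.3431i, -5.3541+1.9879i, -5.3541-1.9879i, 1.3541-5.3431i]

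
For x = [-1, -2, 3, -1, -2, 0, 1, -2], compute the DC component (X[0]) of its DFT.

X[0] = Σ(n=0 to 7) x[n] · ω_8^0 = Σ x[n]
= (-1) + (-2) + (3) + (-1) + (-2) + (0) + (1) + (-2)

X[0] = -4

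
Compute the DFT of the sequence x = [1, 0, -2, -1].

X[k] = Σ(n=0 to 3) x[n] · ω_4^(nk)
where ω_4 = e^(-2πi/4)

Computing each X[k]:
X[0] = -2
X[1] = 3-1i
X[2] = 0
X[3] = 3+1i

X = [-2, 3-1i, 0, 3+1i]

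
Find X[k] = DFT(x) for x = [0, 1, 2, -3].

X[k] = Σ(n=0 to 3) x[n] · ω_4^(nk)
where ω_4 = e^(-2πi/4)

Computing each X[k]:
X[0] = 0
X[1] = -2-4i
X[2] = 4
X[3] = -2+4i

X = [0, -2-4i, 4, -2+4i]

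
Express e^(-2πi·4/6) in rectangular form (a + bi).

ω_6^4 = e^(-2πi·4/6)
= cos(-2π·4/6) + i·sin(-2π·4/6)
= cos(-8π/6) + i·sin(-8π/6)

ω_6^4 = cos(-8π/6) + i·sin(-8π/6) = -0.5000+0.8660i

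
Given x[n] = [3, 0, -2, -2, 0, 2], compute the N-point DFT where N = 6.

X[k] = Σ(n=0 to 5) x[n] · ω_6^(nk)
where ω_6 = e^(-2πi/6)

Computing each X[k]:
X[0] = 1
X[1] = 7.0000+3.4641i
X[2] = 1
X[3] = 1
X[4] = 1
X[5] = 7.0000-3.4641i

X = [1, 7.0000+3.4641i, 1, 1, 1, 7.0000-3.4641i]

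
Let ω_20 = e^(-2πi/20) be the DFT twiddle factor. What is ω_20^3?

ω_20^3 = e^(-2πi·3/20)
= cos(-2π·3/20) + i·sin(-2π·3/20)
= cos(-6π/20) + i·sin(-6π/20)

ω_20^3 = cos(-6π/20) + i·sin(-6π/20) = 0.5878-0.8090i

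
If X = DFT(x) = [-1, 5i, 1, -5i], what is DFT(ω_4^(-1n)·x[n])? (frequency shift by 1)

Modulation property: DFT(ω_4^(-1n)·x[n]) = X[(k-1) mod 4], so circularly shift X by 1 positions.

X[k-1] = [-5i, -1, 5i, 1]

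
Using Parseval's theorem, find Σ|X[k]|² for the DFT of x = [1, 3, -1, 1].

Parseval: Σ|x[n]|² = (1/N)Σ|X[k]|², so Σ|X[k]|² = N·Σ|x[n]|² = 4·12.0000

Σ|X[k]|² = N·Σ|x[n]|² = 4·12.0000 = 48.0000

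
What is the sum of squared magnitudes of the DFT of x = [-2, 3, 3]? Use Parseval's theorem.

Parseval: Σ|x[n]|² = (1/N)Σ|X[k]|², so Σ|X[k]|² = N·Σ|x[n]|² = 3·22.0000

Σ|X[k]|² = N·Σ|x[n]|² = 3·22.0000 = 66.0000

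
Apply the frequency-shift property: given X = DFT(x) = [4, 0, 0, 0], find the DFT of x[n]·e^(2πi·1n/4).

Modulation property: DFT(ω_4^(-1n)·x[n]) = X[(k-1) mod 4], so circularly shift X by 1 positions.

X[k-1] = [0, 4, 0, 0]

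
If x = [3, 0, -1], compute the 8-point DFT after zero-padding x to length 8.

Original 3-point DFT: [2, 3.5000-0.8660i, 3.5000+0.8660i]
Zero-padded 8-point DFT provides frequency interpolation.

DFT_8([x, 0, ...]) = [2, 3+1i, 4, 3-1i, 2, 3+1i, 4, 3-1i]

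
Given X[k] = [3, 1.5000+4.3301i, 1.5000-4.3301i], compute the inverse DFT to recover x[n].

x[n] = (1/3) Σ(k=0 to 2) X[k] · e^(2πikn/3)

Computing each x[n]:
x[0] = 2
x[1] = -2
x[2] = 3

x = [2, -2, 3]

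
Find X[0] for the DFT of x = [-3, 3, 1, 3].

X[0] = Σ(n=0 to 3) x[n] · ω_4^0 = Σ x[n]
= (-3) + (3) + (1) + (3)

X[0] = 4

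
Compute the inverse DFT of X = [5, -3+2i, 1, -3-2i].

x[n] = (1/4) Σ(k=0 to 3) X[k] · e^(2πikn/4)

Computing each x[n]:
x[0] = 0
x[1] = 0
x[2] = 3
x[3] = 2

x = [0, 0, 3, 2]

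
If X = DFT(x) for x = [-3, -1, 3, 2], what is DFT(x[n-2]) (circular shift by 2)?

Time shift by 2: X_shifted[k] = ω_4^(2k) · X[k]
Shifted x = [3, 2, -3, -1]

DFT(x[n-2]) = [1, 6-3i, -1, 6+3i]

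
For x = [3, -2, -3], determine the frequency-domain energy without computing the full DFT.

Parseval: Σ|x[n]|² = (1/N)Σ|X[k]|², so Σ|X[k]|² = N·Σ|x[n]|² = 3·22.0000

Σ|X[k]|² = N·Σ|x[n]|² = 3·22.0000 = 66.0000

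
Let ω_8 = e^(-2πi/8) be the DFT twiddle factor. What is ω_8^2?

ω_8^2 = e^(-2πi·2/8)
= cos(-2π·2/8) + i·sin(-2π·2/8)
= cos(-4π/8) + i·sin(-4π/8)

ω_8^2 = cos(-4π/8) + i·sin(-4π/8) = -1i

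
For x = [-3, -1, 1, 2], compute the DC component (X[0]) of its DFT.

X[0] = Σ(n=0 to 3) x[n] · ω_4^0 = Σ x[n]
= (-3) + (-1) + (1) + (2)

X[0] = -1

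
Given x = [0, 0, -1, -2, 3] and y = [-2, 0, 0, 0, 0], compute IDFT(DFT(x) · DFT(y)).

(x ⊛ y)[n] = Σ(m=0 to 4) x[m] · y[(n-m) mod 5]

Computing each output sample:
(x ⊛ y)[0] = 0
(x ⊛ y)[1] = 0
(x ⊛ y)[2] = 2
(x ⊛ y)[3] = 4
(x ⊛ y)[4] = -6

x ⊛ y = [0, 0, 2, 4, -6]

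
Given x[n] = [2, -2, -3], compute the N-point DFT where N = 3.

X[k] = Σ(n=0 to 2) x[n] · ω_3^(nk)
where ω_3 = e^(-2πi/3)

Computing each X[k]:
X[0] = -3
X[1] = 4.5000-0.8660i
X[2] = 4.5000+0.8660i

X = [-3, 4.5000-0.8660i, 4.5000+0.8660i]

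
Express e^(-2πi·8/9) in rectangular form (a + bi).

ω_9^8 = e^(-2πi·8/9)
= cos(-2π·8/9) + i·sin(-2π·8/9)
= cos(-16π/9) + i·sin(-16π/9)

ω_9^8 = cos(-16π/9) + i·sin(-16π/9) = 0.7660+0.6428i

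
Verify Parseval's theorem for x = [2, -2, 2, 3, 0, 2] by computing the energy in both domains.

Time domain:
Σ|x[n]|² = |2|² + |-2|² + |2|² + |3|² + |0|² + |2|² = 25.0000

Frequency domain:
(1/6)Σ|X[k]|² = (1/6)(|7|² + |-2.0000+1.7321i|² + |4.0000+5.1962i|² + |1|² + |4.0000-5.1962i|² + |-2.0000-1.7321i|²) = (1/6)·150.0000 = 25.0000

Both sides agree, confirming Parseval's theorem.

Σ|x[n]|² = (1/N)Σ|X[k]|² = 25.0000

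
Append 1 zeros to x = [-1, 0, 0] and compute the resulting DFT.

Original 3-point DFT: [-1, -1, -1]
Zero-padded 4-point DFT provides frequency interpolation.

DFT_4([x, 0, ...]) = [-1, -1, -1, -1]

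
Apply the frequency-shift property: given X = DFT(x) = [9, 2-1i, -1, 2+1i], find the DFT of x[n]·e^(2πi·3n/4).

Modulation property: DFT(ω_4^(-3n)·x[n]) = X[(k-3) mod 4], so circularly shift X by 3 positions.

X[k-3] = [2-1i, -1, 2+1i, 9]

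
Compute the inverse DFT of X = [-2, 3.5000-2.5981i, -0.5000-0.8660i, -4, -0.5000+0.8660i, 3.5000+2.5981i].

x[n] = (1/6) Σ(k=0 to 5) X[k] · e^(2πikn/6)

Computing each x[n]:
x[0] = 0
x[1] = 2
x[2] = -1
x[3] = -1
x[4] = -2
x[5] = 0

x = [0, 2, -1, -1, -2, 0]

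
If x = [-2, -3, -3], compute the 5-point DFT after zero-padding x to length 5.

Original 3-point DFT: [-8, 1, 1]
Zero-padded 5-point DFT provides frequency interpolation.

DFT_5([x, 0, ...]) = [-8, -0.5000+4.6165i, -0.5000-1.0898i, -0.5000+1.0898i, -0.5000-4.6165i]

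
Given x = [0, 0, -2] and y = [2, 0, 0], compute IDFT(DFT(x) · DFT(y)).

(x ⊛ y)[n] = Σ(m=0 to 2) x[m] · y[(n-m) mod 3]

Computing each output sample:
(x ⊛ y)[0] = 0
(x ⊛ y)[1] = 0
(x ⊛ y)[2] = -4

x ⊛ y = [0, 0, -4]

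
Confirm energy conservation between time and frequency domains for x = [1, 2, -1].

Time domain:
Σ|x[n]|² = |1|² + |2|² + |-1|² = 6.0000

Frequency domain:
(1/3)Σ|X[k]|² = (1/3)(|2|² + |0.5000-2.5981i|² + |0.5000+2.5981i|²) = (1/3)·18.0000 = 6.0000

Both sides agree, confirming Parseval's theorem.

Σ|x[n]|² = (1/N)Σ|X[k]|² = 6.0000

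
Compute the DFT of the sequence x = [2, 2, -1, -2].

X[k] = Σ(n=0 to 3) x[n] · ω_4^(nk)
where ω_4 = e^(-2πi/4)

Computing each X[k]:
X[0] = 1
X[1] = 3-4i
X[2] = 1
X[3] = 3+4i

X = [1, 3-4i, 1, 3+4i]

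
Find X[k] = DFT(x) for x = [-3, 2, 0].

X[k] = Σ(n=0 to 2) x[n] · ω_3^(nk)
where ω_3 = e^(-2πi/3)

Computing each X[k]:
X[0] = -1
X[1] = -4.0000-1.7321i
X[2] = -4.0000+1.7321i

X = [-1, -4.0000-1.7321i, -4.0000+1.7321i]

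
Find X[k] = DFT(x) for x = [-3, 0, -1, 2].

X[k] = Σ(n=0 to 3) x[n] · ω_4^(nk)
where ω_4 = e^(-2πi/4)

Computing each X[k]:
X[0] = -2
X[1] = -2+2i
X[2] = -6
X[3] = -2-2i

X = [-2, -2+2i, -6, -2-2i]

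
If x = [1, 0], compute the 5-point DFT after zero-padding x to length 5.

Original 2-point DFT: [1, 1]
Zero-padded 5-point DFT provides frequency interpolation.

DFT_5([x, 0, ...]) = [1, 1, 1, 1, 1]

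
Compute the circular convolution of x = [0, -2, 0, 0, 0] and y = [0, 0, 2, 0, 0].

(x ⊛ y)[n] = Σ(m=0 to 4) x[m] · y[(n-m) mod 5]

Computing each output sample:
(x ⊛ y)[0] = 0
(x ⊛ y)[1] = 0
(x ⊛ y)[2] = 0
(x ⊛ y)[3] = -4
(x ⊛ y)[4] = 0

x ⊛ y = [0, 0, 0, -4, 0]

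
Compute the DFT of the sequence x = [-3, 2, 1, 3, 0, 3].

X[k] = Σ(n=0 to 5) x[n] · ω_6^(nk)
where ω_6 = e^(-2πi/6)

Computing each X[k]:
X[0] = 6
X[1] = -4
X[2] = -3.0000+1.7321i
X[3] = -10
X[4] = -3.0000-1.7321i
X[5] = -4

X = [6, -4, -3.0000+1.7321i, -10, -3.0000-1.7321i, -4]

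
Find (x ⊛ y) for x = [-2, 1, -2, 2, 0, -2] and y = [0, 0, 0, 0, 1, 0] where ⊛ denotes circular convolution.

(x ⊛ y)[n] = Σ(m=0 to 5) x[m] · y[(n-m) mod 6]

Computing each output sample:
(x ⊛ y)[0] = -2
(x ⊛ y)[1] = 2
(x ⊛ y)[2] = 0
(x ⊛ y)[3] = -2
(x ⊛ y)[4] = -2
(x ⊛ y)[5] = 1

x ⊛ y = [-2, 2, 0, -2, -2, 1]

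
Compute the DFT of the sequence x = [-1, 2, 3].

X[k] = Σ(n=0 to 2) x[n] · ω_3^(nk)
where ω_3 = e^(-2πi/3)

Computing each X[k]:
X[0] = 4
X[1] = -3.5000+0.8660i
X[2] = -3.5000-0.8660i

X = [4, -3.5000+0.8660i, -3.5000-0.8660i]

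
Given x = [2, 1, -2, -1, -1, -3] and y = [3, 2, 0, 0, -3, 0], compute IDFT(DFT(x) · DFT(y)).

(x ⊛ y)[n] = Σ(m=0 to 5) x[m] · y[(n-m) mod 6]

Computing each output sample:
(x ⊛ y)[0] = 6
(x ⊛ y)[1] = 10
(x ⊛ y)[2] = -1
(x ⊛ y)[3] = 2
(x ⊛ y)[4] = -11
(x ⊛ y)[5] = -14

x ⊛ y = [6, 10, -1, 2, -11, -14]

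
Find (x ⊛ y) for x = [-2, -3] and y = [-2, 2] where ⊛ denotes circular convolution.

(x ⊛ y)[n] = Σ(m=0 to 1) x[m] · y[(n-m) mod 2]

Computing each output sample:
(x ⊛ y)[0] = -2
(x ⊛ y)[1] = 2

x ⊛ y = [-2, 2]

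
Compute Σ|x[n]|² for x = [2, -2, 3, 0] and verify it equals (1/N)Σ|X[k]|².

Time domain:
Σ|x[n]|² = |2|² + |-2|² + |3|² + |0|² = 17.0000

Frequency domain:
(1/4)Σ|X[k]|² = (1/4)(|3|² + |-1+2i|² + |7|² + |-1-2i|²) = (1/4)·68.0000 = 17.0000

Both sides agree, confirming Parseval's theorem.

Σ|x[n]|² = (1/N)Σ|X[k]|² = 17.0000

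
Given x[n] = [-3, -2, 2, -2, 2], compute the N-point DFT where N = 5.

X[k] = Σ(n=0 to 4) x[n] · ω_5^(nk)
where ω_5 = e^(-2πi/5)

Computing each X[k]:
X[0] = -3
X[1] = -3.0000+1.4531i
X[2] = -3.0000+6.1554i
X[3] = -3.0000-6.1554i
X[4] = -3.0000-1.4531i

X = [-3, -3.0000+1.4531i, -3.0000+6.1554i, -3.0000-6.1554i, -3.0000-1.4531i]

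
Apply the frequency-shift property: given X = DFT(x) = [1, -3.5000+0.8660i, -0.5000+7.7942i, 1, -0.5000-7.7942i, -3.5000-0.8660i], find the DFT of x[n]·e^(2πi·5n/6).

Modulation property: DFT(ω_6^(-5n)·x[n]) = X[(k-5) mod 6], so circularly shift X by 5 positions.

X[k-5] = [-3.5000+0.8660i, -0.5000+7.7942i, 1, -0.5000-7.7942i, -3.5000-0.8660i, 1]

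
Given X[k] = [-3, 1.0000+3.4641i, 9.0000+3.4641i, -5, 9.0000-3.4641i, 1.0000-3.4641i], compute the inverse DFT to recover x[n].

x[n] = (1/6) Σ(k=0 to 5) X[k] · e^(2πikn/6)

Computing each x[n]:
x[0] = 2
x[1] = -3
x[2] = -3
x[3] = 3
x[4] = -3
x[5] = 1

x = [2, -3, -3, 3, -3, 1]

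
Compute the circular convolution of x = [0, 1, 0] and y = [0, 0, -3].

(x ⊛ y)[n] = Σ(m=0 to 2) x[m] · y[(n-m) mod 3]

Computing each output sample:
(x ⊛ y)[0] = -3
(x ⊛ y)[1] = 0
(x ⊛ y)[2] = 0

x ⊛ y = [-3, 0, 0]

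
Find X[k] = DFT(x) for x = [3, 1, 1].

X[k] = Σ(n=0 to 2) x[n] · ω_3^(nk)
where ω_3 = e^(-2πi/3)

Computing each X[k]:
X[0] = 5
X[1] = 2
X[2] = 2

X = [5, 2, 2]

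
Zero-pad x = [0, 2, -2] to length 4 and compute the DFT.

Original 3-point DFT: [0, -3.4641i, 3.4641i]
Zero-padded 4-point DFT provides frequency interpolation.

DFT_4([x, 0, ...]) = [0, 2-2i, -4, 2+2i]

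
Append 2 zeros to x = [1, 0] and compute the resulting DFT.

Original 2-point DFT: [1, 1]
Zero-padded 4-point DFT provides frequency interpolation.

DFT_4([x, 0, ...]) = [1, 1, 1, 1]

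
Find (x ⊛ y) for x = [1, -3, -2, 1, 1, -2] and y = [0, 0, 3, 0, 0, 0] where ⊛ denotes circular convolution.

(x ⊛ y)[n] = Σ(m=0 to 5) x[m] · y[(n-m) mod 6]

Computing each output sample:
(x ⊛ y)[0] = 3
(x ⊛ y)[1] = -6
(x ⊛ y)[2] = 3
(x ⊛ y)[3] = -9
(x ⊛ y)[4] = -6
(x ⊛ y)[5] = 3

x ⊛ y = [3, -6, 3, -9, -6, 3]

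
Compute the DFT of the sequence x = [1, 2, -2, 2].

X[k] = Σ(n=0 to 3) x[n] · ω_4^(nk)
where ω_4 = e^(-2πi/4)

Computing each X[k]:
X[0] = 3
X[1] = 3
X[2] = -5
X[3] = 3

X = [3, 3, -5, 3]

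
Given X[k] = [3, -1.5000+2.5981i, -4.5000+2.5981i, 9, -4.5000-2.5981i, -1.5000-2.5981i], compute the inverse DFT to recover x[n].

x[n] = (1/6) Σ(k=0 to 5) X[k] · e^(2πikn/6)

Computing each x[n]:
x[0] = 0
x[1] = -2
x[2] = 3
x[3] = -2
x[4] = 3
x[5] = 1

x = [0, -2, 3, -2, 3, 1]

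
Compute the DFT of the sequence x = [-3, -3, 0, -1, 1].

X[k] = Σ(n=0 to 4) x[n] · ω_5^(nk)
where ω_5 = e^(-2πi/5)

Computing each X[k]:
X[0] = -6
X[1] = -2.8090+3.2164i
X[2] = -1.6910+3.3022i
X[3] = -1.6910-3.3022i
X[4] = -2.8090-3.2164i

X = [-6, -2.8090+3.2164i, -1.6910+3.3022i, -1.6910-3.3022i, -2.8090-3.2164i]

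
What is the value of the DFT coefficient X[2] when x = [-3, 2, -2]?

X[2] = Σ(n=0 to 2) x[n] · ω_3^(2n) where ω_3 = e^(-2πi/3)
= (-3)·ω_3^0 + (2)·ω_3^2 + (-2)·ω_3^4

X[2] = -3.0000+3.4641i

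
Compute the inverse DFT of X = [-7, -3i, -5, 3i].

x[n] = (1/4) Σ(k=0 to 3) X[k] · e^(2πikn/4)

Computing each x[n]:
x[0] = -3
x[1] = 1
x[2] = -3
x[3] = -2

x = [-3, 1, -3, -2]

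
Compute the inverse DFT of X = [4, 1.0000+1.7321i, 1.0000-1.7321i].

x[n] = (1/3) Σ(k=0 to 2) X[k] · e^(2πikn/3)

Computing each x[n]:
x[0] = 2
x[1] = 0
x[2] = 2

x = [2, 0, 2]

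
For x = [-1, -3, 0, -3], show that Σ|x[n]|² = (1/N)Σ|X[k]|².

Time domain:
Σ|x[n]|² = |-1|² + |-3|² + |0|² + |-3|² = 19.0000

Frequency domain:
(1/4)Σ|X[k]|² = (1/4)(|-7|² + |-1|² + |5|² + |-1|²) = (1/4)·76.0000 = 19.0000

Both sides agree, confirming Parseval's theorem.

Σ|x[n]|² = (1/N)Σ|X[k]|² = 19.0000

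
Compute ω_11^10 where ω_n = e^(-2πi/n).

ω_11^10 = e^(-2πi·10/11)
= cos(-2π·10/11) + i·sin(-2π·10/11)
= cos(-20π/11) + i·sin(-20π/11)

ω_11^10 = cos(-20π/11) + i·sin(-20π/11) = 0.8413+0.5406i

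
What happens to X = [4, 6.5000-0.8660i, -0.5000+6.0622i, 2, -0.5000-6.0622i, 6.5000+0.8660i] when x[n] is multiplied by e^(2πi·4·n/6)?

Modulation property: DFT(ω_6^(-4n)·x[n]) = X[(k-4) mod 6], so circularly shift X by 4 positions.

X[k-4] = [-0.5000+6.0622i, 2, -0.5000-6.0622i, 6.5000+0.8660i, 4, 6.5000-0.8660i]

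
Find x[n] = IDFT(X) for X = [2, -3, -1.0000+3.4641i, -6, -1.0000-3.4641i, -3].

x[n] = (1/6) Σ(k=0 to 5) X[k] · e^(2πikn/6)

Computing each x[n]:
x[0] = -2
x[1] = 0
x[2] = 1
x[3] = 2
x[4] = -1
x[5] = 2

x = [-2, 0, 1, 2, -1, 2]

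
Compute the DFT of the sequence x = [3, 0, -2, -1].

X[k] = Σ(n=0 to 3) x[n] · ω_4^(nk)
where ω_4 = e^(-2πi/4)

Computing each X[k]:
X[0] = 0
X[1] = 5-1i
X[2] = 2
X[3] = 5+1i

X = [0, 5-1i, 2, 5+1i]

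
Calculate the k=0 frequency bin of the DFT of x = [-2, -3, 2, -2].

X[0] = Σ(n=0 to 3) x[n] · ω_4^0 = Σ x[n]
= (-2) + (-3) + (2) + (-2)

X[0] = -5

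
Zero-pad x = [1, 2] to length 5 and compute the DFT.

Original 2-point DFT: [3, -1]
Zero-padded 5-point DFT provides frequency interpolation.

DFT_5([x, 0, ...]) = [3, 1.6180-1.9021i, -0.6180-1.1756i, -0.6180+1.1756i, 1.6180+1.9021i]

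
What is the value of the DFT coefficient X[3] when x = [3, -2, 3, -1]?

X[3] = Σ(n=0 to 3) x[n] · ω_4^(3n) where ω_4 = e^(-2πi/4)
= (3)·ω_4^0 + (-2)·ω_4^3 + (3)·ω_4^6 + (-1)·ω_4^9

X[3] = -1i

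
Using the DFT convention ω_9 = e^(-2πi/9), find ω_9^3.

ω_9^3 = e^(-2πi·3/9)
= cos(-2π·3/9) + i·sin(-2π·3/9)
= cos(-6π/9) + i·sin(-6π/9)

ω_9^3 = cos(-6π/9) + i·sin(-6π/9) = -0.5000-0.8660i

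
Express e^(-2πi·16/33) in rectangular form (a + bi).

ω_33^16 = e^(-2πi·16/33)
= cos(-2π·16/33) + i·sin(-2π·16/33)
= cos(-32π/33) + i·sin(-32π/33)

ω_33^16 = cos(-32π/33) + i·sin(-32π/33) = -0.9955-0.0951i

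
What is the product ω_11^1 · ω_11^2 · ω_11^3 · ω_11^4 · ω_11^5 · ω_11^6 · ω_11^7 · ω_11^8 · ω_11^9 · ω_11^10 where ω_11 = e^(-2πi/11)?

The primitive 11th roots of unity are ω_11^k for k coprime to 11: k ∈ {1, 2, 3, 4, 5, 6, 7, 8, 9, 10}
Their product equals the constant term of the cyclotomic polynomial Φ_11(x) up to sign.
For n ≥ 3, the product of all primitive nth roots of unity is 1. (For n=1 it is 1; for n=2 it is -1.)

1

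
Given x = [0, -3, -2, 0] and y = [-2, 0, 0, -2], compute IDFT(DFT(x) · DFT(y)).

(x ⊛ y)[n] = Σ(m=0 to 3) x[m] · y[(n-m) mod 4]

Computing each output sample:
(x ⊛ y)[0] = 6
(x ⊛ y)[1] = 10
(x ⊛ y)[2] = 4
(x ⊛ y)[3] = 0

x ⊛ y = [6, 10, 4, 0]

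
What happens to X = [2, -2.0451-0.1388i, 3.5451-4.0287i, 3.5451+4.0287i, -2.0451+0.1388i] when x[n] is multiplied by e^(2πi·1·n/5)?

Modulation property: DFT(ω_5^(-1n)·x[n]) = X[(k-1) mod 5], so circularly shift X by 1 positions.

X[k-1] = [-2.0451+0.1388i, 2, -2.0451-0.1388i, 3.5451-4.0287i, 3.5451+4.0287i]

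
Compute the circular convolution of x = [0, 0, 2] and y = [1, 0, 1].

(x ⊛ y)[n] = Σ(m=0 to 2) x[m] · y[(n-m) mod 3]

Computing each output sample:
(x ⊛ y)[0] = 0
(x ⊛ y)[1] = 2
(x ⊛ y)[2] = 2

x ⊛ y = [0, 2, 2]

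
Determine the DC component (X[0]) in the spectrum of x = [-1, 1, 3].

X[0] = Σ(n=0 to 2) x[n] · ω_3^0 = Σ x[n]
= (-1) + (1) + (3)

X[0] = 3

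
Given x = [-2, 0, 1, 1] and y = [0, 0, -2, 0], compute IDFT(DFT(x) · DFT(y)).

(x ⊛ y)[n] = Σ(m=0 to 3) x[m] · y[(n-m) mod 4]

Computing each output sample:
(x ⊛ y)[0] = -2
(x ⊛ y)[1] = -2
(x ⊛ y)[2] = 4
(x ⊛ y)[3] = 0

x ⊛ y = [-2, -2, 4, 0]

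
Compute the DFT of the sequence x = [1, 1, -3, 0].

X[k] = Σ(n=0 to 3) x[n] · ω_4^(nk)
where ω_4 = e^(-2πi/4)

Computing each X[k]:
X[0] = -1
X[1] = 4-1i
X[2] = -3
X[3] = 4+1i

X = [-1, 4-1i, -3, 4+1i]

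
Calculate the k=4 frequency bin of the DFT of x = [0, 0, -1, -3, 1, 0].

X[4] = Σ(n=0 to 5) x[n] · ω_6^(4n) where ω_6 = e^(-2πi/6)
= (0)·ω_6^0 + (0)·ω_6^4 + (-1)·ω_6^8 + (-3)·ω_6^12 + (1)·ω_6^16 + (0)·ω_6^20

X[4] = -3.0000+1.7321i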